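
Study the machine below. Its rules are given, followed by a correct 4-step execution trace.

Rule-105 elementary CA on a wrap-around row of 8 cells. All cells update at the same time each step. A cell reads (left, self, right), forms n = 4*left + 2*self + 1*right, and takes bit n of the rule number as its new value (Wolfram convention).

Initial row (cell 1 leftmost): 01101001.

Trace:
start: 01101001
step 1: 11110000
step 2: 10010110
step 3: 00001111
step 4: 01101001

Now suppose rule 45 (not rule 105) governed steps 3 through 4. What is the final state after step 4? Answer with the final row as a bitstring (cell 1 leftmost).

(re-executing steps 3..4 under rule 45; state before step 3: 10010110)
step 3: 10011101
step 4: 00010011

00010011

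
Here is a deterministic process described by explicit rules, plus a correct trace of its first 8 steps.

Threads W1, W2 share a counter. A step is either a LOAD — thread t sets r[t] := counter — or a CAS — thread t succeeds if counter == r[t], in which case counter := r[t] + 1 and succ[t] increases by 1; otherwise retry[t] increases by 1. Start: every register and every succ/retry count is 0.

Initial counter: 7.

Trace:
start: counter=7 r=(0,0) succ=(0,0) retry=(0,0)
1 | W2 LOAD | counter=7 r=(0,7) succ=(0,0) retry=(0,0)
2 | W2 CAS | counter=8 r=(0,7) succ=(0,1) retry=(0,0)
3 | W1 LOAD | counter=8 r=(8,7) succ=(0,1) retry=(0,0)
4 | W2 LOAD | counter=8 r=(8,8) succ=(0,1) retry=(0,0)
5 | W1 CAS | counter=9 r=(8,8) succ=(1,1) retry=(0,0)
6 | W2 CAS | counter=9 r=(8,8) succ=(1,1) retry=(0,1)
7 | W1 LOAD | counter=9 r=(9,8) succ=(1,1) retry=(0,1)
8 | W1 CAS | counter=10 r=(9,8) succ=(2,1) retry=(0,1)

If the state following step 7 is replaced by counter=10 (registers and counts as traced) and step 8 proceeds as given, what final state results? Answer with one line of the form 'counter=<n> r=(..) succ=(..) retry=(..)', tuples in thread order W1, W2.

counter=10 r=(9,8) succ=(1,1) retry=(1,1)

state after step 7 := counter=10 r=(9,8) succ=(1,1) retry=(0,1)
8 | W1 CAS | counter=10 r=(9,8) succ=(1,1) retry=(1,1)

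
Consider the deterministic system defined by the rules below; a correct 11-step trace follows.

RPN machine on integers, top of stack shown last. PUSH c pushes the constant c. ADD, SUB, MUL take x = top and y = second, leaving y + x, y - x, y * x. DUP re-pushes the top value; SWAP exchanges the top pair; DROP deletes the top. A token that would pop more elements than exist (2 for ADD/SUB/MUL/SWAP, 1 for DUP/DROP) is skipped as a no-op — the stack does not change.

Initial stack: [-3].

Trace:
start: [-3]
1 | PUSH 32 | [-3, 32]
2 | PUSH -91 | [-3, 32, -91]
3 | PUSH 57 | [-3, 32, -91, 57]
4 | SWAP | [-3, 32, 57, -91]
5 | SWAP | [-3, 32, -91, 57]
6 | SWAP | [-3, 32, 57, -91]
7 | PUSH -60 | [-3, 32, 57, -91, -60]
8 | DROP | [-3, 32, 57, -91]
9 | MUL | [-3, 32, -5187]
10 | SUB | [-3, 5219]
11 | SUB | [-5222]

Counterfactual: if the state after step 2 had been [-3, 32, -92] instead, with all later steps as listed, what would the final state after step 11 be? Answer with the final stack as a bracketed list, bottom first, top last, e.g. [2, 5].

[-5279]

state after step 2 := [-3, 32, -92]
3 | PUSH 57 | [-3, 32, -92, 57]
4 | SWAP | [-3, 32, 57, -92]
5 | SWAP | [-3, 32, -92, 57]
6 | SWAP | [-3, 32, 57, -92]
7 | PUSH -60 | [-3, 32, 57, -92, -60]
8 | DROP | [-3, 32, 57, -92]
9 | MUL | [-3, 32, -5244]
10 | SUB | [-3, 5276]
11 | SUB | [-5279]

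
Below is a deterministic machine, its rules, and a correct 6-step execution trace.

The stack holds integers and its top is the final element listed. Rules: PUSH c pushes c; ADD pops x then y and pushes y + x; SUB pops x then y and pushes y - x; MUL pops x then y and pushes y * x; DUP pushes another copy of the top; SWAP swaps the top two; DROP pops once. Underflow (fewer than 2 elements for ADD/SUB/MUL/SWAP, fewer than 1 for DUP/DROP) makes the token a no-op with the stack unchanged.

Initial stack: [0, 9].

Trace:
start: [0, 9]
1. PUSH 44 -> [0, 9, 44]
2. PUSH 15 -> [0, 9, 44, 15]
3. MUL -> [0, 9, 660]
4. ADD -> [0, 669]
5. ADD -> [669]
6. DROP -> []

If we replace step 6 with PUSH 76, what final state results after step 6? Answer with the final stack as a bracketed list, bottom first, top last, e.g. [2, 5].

[669, 76]

(re-executing from step 6 with the substitution; state before step 6: [669])
6. PUSH 76 -> [669, 76]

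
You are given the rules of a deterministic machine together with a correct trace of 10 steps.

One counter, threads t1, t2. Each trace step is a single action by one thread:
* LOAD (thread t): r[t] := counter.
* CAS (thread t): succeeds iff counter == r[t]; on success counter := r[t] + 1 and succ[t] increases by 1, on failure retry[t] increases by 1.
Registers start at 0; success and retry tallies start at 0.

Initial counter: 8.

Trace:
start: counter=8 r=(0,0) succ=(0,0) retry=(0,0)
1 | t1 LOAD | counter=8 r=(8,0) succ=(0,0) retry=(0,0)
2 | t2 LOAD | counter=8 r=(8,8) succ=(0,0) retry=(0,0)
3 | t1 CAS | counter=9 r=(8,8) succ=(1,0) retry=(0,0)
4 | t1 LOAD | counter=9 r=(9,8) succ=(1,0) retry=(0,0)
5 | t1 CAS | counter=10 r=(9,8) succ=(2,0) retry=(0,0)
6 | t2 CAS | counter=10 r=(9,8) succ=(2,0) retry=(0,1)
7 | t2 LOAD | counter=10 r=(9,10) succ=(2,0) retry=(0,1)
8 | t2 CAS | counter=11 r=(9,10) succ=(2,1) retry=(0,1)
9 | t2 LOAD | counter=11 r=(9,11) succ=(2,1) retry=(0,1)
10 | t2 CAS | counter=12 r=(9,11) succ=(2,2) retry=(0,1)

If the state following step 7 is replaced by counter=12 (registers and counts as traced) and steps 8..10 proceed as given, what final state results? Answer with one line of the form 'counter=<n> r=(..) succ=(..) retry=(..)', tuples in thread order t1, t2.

counter=13 r=(9,12) succ=(2,1) retry=(0,2)

state after step 7 := counter=12 r=(9,10) succ=(2,0) retry=(0,1)
8 | t2 CAS | counter=12 r=(9,10) succ=(2,0) retry=(0,2)
9 | t2 LOAD | counter=12 r=(9,12) succ=(2,0) retry=(0,2)
10 | t2 CAS | counter=13 r=(9,12) succ=(2,1) retry=(0,2)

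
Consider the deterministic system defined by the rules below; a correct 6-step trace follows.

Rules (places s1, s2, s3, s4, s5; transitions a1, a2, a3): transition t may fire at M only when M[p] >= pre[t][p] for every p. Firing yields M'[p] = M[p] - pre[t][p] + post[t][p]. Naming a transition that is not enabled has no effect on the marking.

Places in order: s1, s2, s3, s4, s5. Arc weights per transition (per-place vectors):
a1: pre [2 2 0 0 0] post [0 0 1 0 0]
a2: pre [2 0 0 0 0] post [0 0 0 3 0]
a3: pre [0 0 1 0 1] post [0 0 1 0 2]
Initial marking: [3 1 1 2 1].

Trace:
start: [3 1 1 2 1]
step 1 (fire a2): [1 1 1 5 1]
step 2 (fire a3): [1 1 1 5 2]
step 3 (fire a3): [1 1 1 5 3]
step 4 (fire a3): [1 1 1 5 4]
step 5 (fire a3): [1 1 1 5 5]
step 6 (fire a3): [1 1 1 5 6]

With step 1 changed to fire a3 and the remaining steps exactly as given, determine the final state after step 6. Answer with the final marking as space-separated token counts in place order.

(re-executing from step 1 with the substitution; state before step 1: [3 1 1 2 1])
step 1 (fire a3): [3 1 1 2 2]
step 2 (fire a3): [3 1 1 2 3]
step 3 (fire a3): [3 1 1 2 4]
step 4 (fire a3): [3 1 1 2 5]
step 5 (fire a3): [3 1 1 2 6]
step 6 (fire a3): [3 1 1 2 7]

3 1 1 2 7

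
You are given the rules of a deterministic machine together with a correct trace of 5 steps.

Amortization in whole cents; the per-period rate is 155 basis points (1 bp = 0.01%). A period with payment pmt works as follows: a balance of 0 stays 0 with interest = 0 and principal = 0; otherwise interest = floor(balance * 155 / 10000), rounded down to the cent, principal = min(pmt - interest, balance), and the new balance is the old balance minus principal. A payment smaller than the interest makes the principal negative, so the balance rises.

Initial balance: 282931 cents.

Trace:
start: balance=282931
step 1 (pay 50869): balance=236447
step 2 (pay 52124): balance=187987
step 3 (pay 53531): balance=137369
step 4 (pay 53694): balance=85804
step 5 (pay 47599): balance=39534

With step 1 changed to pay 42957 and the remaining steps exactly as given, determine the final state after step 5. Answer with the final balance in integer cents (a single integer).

47949

(re-executing from step 1 with the substitution; state before step 1: balance=282931)
step 1 (pay 42957): balance=244359
step 2 (pay 52124): balance=196022
step 3 (pay 53531): balance=145529
step 4 (pay 53694): balance=94090
step 5 (pay 47599): balance=47949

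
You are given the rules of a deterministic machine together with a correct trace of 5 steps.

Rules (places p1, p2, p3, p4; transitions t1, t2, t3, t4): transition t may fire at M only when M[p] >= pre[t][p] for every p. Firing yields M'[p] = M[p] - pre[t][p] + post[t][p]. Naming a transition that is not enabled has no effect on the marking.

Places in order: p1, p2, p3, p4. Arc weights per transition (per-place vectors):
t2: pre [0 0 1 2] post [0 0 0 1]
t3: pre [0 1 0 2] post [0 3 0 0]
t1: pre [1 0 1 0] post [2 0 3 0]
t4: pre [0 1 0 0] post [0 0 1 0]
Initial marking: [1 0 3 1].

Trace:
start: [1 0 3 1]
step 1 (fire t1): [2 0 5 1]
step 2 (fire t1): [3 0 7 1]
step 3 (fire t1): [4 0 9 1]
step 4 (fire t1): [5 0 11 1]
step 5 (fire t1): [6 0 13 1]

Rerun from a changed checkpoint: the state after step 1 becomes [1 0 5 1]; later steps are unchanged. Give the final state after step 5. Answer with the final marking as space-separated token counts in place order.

state after step 1 := [1 0 5 1]
step 2 (fire t1): [2 0 7 1]
step 3 (fire t1): [3 0 9 1]
step 4 (fire t1): [4 0 11 1]
step 5 (fire t1): [5 0 13 1]

5 0 13 1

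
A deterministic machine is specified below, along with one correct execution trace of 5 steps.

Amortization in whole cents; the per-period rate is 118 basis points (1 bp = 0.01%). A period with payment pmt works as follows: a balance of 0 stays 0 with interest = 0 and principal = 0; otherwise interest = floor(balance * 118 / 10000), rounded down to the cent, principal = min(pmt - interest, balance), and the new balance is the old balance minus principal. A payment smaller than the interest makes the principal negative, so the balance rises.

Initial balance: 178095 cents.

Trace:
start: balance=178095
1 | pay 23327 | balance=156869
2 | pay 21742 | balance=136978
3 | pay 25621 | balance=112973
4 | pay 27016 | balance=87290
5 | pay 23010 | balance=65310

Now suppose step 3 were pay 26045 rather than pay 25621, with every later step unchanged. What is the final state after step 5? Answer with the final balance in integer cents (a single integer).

(re-executing from step 3 with the substitution; state before step 3: balance=136978)
3 | pay 26045 | balance=112549
4 | pay 27016 | balance=86861
5 | pay 23010 | balance=64875

64875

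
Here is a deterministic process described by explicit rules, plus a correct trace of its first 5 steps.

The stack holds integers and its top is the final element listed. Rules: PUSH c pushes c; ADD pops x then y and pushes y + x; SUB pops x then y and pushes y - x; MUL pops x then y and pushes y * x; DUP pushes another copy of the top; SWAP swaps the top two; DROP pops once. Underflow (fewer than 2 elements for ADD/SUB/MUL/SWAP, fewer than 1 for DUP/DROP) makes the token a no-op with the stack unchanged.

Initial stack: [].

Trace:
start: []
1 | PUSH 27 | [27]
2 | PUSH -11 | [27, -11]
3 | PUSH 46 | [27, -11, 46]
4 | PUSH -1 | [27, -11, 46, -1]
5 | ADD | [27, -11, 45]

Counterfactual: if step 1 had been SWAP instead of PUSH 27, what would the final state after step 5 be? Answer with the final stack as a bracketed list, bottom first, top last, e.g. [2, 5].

[-11, 45]

(re-executing from step 1 with the substitution; state before step 1: [])
1 | SWAP | []
2 | PUSH -11 | [-11]
3 | PUSH 46 | [-11, 46]
4 | PUSH -1 | [-11, 46, -1]
5 | ADD | [-11, 45]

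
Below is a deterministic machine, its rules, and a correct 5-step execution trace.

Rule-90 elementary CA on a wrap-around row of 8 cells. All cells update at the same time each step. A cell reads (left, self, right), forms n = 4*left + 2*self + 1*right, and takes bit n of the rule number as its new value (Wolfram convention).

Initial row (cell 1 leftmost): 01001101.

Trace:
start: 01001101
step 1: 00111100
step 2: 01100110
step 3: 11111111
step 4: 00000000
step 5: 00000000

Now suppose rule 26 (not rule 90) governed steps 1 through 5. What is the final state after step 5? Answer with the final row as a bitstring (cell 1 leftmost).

01101001

(re-executing steps 1..5 under rule 26; state before step 1: 01001101)
step 1: 00111000
step 2: 01100100
step 3: 11011010
step 4: 10010000
step 5: 01101001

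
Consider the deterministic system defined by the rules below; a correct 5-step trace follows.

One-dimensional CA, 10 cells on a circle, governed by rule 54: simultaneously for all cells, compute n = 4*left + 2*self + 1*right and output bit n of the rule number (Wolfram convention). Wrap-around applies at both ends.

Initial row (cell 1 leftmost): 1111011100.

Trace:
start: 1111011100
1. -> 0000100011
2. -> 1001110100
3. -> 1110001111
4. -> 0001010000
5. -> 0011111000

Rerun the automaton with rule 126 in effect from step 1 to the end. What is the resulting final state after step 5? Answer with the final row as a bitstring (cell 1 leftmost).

(re-executing steps 1..5 under rule 126; state before step 1: 1111011100)
1. -> 1001110111
2. -> 1111011100
3. -> 1001110111
4. -> 1111011100
5. -> 1001110111

1001110111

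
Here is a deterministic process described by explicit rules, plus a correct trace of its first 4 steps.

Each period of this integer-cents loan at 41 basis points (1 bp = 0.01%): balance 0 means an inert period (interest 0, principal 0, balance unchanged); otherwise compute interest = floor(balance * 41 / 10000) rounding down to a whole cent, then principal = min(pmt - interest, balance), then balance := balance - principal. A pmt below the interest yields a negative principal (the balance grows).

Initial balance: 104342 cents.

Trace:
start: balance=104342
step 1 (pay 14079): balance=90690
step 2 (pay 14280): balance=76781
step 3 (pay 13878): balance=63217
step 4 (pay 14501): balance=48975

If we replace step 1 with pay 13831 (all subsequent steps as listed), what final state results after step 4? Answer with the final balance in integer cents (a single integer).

(re-executing from step 1 with the substitution; state before step 1: balance=104342)
step 1 (pay 13831): balance=90938
step 2 (pay 14280): balance=77030
step 3 (pay 13878): balance=63467
step 4 (pay 14501): balance=49226

49226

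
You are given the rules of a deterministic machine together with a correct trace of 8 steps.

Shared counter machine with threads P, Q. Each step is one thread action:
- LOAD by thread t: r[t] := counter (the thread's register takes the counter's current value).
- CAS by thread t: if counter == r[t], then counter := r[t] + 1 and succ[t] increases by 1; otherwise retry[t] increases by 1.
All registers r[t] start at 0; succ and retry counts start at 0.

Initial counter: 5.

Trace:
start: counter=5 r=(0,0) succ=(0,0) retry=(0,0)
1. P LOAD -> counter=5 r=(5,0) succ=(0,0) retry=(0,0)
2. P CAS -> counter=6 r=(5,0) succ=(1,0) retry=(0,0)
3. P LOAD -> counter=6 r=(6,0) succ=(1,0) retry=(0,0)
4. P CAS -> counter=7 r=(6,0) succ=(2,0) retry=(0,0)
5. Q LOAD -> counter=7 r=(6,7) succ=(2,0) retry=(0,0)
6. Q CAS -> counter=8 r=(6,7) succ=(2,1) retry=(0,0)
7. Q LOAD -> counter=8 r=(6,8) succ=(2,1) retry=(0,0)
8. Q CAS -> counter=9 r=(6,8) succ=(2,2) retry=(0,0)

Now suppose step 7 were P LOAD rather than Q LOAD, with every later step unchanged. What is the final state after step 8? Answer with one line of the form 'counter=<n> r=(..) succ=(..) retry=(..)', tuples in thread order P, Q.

counter=8 r=(8,7) succ=(2,1) retry=(0,1)

(re-executing from step 7 with the substitution; state before step 7: counter=8 r=(6,7) succ=(2,1) retry=(0,0))
7. P LOAD -> counter=8 r=(8,7) succ=(2,1) retry=(0,0)
8. Q CAS -> counter=8 r=(8,7) succ=(2,1) retry=(0,1)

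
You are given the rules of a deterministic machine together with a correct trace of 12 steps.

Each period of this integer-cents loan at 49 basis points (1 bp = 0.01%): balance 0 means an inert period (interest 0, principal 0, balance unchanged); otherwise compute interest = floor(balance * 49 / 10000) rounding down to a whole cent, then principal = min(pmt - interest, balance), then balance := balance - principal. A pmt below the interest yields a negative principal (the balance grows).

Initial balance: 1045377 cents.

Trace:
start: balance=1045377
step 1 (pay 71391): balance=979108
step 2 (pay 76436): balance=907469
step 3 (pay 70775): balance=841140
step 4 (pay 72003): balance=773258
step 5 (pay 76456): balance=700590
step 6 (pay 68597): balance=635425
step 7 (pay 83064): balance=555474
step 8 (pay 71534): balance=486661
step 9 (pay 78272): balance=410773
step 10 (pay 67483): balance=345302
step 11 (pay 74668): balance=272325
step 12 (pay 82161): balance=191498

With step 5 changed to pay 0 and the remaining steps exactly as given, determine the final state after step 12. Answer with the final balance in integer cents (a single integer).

(re-executing from step 5 with the substitution; state before step 5: balance=773258)
step 5 (pay 0): balance=777046
step 6 (pay 68597): balance=712256
step 7 (pay 83064): balance=632682
step 8 (pay 71534): balance=564248
step 9 (pay 78272): balance=488740
step 10 (pay 67483): balance=423651
step 11 (pay 74668): balance=351058
step 12 (pay 82161): balance=270617

270617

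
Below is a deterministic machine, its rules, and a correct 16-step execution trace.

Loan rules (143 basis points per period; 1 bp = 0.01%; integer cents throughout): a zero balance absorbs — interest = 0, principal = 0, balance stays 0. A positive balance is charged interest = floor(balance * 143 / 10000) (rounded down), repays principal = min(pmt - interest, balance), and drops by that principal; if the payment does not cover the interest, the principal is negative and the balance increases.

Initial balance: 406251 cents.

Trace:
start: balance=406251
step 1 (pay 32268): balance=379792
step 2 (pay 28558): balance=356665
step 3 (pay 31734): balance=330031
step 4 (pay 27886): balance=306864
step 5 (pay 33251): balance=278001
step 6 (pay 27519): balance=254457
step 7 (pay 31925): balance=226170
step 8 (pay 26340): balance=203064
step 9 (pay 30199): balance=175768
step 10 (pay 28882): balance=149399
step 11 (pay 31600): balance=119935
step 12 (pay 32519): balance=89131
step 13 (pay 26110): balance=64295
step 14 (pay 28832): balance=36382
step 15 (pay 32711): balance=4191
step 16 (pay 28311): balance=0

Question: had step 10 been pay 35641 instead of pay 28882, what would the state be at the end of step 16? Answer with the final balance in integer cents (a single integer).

(re-executing from step 10 with the substitution; state before step 10: balance=175768)
step 10 (pay 35641): balance=142640
step 11 (pay 31600): balance=113079
step 12 (pay 32519): balance=82177
step 13 (pay 26110): balance=57242
step 14 (pay 28832): balance=29228
step 15 (pay 32711): balance=0
step 16 (pay 28311): balance=0

0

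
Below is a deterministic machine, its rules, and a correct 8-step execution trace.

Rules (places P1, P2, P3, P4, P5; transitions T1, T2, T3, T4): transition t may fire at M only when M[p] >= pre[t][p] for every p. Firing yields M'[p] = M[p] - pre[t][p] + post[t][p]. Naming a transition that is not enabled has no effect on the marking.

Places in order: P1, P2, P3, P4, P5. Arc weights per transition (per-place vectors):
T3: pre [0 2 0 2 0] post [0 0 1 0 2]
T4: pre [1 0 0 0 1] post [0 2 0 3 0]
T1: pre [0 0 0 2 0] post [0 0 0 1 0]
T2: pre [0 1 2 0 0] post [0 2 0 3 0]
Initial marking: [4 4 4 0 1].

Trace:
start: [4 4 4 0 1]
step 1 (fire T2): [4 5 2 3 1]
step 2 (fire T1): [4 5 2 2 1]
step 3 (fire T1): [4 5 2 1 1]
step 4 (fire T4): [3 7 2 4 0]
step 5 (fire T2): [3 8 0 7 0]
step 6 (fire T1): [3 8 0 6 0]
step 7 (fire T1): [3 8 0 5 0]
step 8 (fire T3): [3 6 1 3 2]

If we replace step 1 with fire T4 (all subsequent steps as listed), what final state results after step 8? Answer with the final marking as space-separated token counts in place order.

3 5 3 0 2

(re-executing from step 1 with the substitution; state before step 1: [4 4 4 0 1])
step 1 (fire T4): [3 6 4 3 0]
step 2 (fire T1): [3 6 4 2 0]
step 3 (fire T1): [3 6 4 1 0]
step 4 (fire T4): [3 6 4 1 0]
step 5 (fire T2): [3 7 2 4 0]
step 6 (fire T1): [3 7 2 3 0]
step 7 (fire T1): [3 7 2 2 0]
step 8 (fire T3): [3 5 3 0 2]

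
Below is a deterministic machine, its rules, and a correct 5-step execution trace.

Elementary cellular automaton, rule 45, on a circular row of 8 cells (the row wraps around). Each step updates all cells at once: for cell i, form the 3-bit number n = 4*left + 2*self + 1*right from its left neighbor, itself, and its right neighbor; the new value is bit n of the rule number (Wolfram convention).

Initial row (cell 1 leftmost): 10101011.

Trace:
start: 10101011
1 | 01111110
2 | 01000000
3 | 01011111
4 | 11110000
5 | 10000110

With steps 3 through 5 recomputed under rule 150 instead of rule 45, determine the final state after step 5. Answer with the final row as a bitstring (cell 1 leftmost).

01011011

(re-executing steps 3..5 under rule 150; state before step 3: 01000000)
3 | 11100000
4 | 01010001
5 | 01011011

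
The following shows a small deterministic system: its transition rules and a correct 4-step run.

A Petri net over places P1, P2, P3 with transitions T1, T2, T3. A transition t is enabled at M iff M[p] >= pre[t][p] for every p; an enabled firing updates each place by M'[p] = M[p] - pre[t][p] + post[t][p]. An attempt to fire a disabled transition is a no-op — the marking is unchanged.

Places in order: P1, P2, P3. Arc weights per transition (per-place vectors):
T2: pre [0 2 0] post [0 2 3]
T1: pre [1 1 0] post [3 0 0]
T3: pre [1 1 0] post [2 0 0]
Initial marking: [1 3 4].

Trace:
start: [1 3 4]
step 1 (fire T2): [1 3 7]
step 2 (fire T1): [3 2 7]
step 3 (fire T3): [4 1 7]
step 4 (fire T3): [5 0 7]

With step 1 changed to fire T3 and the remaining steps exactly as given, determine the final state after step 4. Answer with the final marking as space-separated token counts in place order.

5 0 4

(re-executing from step 1 with the substitution; state before step 1: [1 3 4])
step 1 (fire T3): [2 2 4]
step 2 (fire T1): [4 1 4]
step 3 (fire T3): [5 0 4]
step 4 (fire T3): [5 0 4]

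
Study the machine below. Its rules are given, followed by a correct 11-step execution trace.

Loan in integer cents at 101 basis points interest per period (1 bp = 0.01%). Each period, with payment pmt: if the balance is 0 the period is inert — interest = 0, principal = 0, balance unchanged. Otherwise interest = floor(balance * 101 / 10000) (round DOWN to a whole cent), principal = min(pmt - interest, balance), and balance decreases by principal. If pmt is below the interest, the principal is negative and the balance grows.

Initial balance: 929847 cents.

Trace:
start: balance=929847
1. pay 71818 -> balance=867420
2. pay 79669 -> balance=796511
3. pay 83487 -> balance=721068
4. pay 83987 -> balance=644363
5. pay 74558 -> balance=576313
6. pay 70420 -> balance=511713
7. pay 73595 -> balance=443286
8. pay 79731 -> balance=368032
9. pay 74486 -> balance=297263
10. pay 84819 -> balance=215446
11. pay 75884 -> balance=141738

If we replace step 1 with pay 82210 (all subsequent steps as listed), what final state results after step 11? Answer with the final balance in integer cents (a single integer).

130245

(re-executing from step 1 with the substitution; state before step 1: balance=929847)
1. pay 82210 -> balance=857028
2. pay 79669 -> balance=786014
3. pay 83487 -> balance=710465
4. pay 83987 -> balance=633653
5. pay 74558 -> balance=565494
6. pay 70420 -> balance=500785
7. pay 73595 -> balance=432247
8. pay 79731 -> balance=356881
9. pay 74486 -> balance=285999
10. pay 84819 -> balance=204068
11. pay 75884 -> balance=130245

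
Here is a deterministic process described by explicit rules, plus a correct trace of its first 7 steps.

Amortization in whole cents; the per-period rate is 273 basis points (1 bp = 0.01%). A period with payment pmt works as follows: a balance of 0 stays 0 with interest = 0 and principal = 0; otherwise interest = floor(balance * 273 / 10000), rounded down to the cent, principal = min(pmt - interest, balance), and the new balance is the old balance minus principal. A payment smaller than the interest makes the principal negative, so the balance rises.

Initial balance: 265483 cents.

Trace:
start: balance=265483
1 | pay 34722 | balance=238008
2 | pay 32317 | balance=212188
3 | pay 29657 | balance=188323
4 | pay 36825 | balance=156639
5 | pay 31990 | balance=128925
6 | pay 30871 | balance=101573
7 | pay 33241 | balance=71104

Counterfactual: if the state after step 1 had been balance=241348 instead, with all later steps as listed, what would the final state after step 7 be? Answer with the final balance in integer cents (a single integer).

75031

state after step 1 := balance=241348
2 | pay 32317 | balance=215619
3 | pay 29657 | balance=191848
4 | pay 36825 | balance=160260
5 | pay 31990 | balance=132645
6 | pay 30871 | balance=105395
7 | pay 33241 | balance=75031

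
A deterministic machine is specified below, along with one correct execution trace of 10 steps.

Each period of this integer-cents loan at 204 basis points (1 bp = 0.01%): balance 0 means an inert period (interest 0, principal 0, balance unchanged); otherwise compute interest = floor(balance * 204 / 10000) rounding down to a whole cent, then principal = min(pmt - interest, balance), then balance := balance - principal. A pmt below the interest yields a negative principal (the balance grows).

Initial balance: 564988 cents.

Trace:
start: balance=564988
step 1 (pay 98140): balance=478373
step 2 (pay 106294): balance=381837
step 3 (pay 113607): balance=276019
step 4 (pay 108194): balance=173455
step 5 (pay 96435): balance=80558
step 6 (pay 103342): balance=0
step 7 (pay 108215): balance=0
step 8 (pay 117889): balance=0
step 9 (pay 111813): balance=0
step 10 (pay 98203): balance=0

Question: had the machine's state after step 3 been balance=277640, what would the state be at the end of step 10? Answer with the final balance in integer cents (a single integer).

0

state after step 3 := balance=277640
step 4 (pay 108194): balance=175109
step 5 (pay 96435): balance=82246
step 6 (pay 103342): balance=0
step 7 (pay 108215): balance=0
step 8 (pay 117889): balance=0
step 9 (pay 111813): balance=0
step 10 (pay 98203): balance=0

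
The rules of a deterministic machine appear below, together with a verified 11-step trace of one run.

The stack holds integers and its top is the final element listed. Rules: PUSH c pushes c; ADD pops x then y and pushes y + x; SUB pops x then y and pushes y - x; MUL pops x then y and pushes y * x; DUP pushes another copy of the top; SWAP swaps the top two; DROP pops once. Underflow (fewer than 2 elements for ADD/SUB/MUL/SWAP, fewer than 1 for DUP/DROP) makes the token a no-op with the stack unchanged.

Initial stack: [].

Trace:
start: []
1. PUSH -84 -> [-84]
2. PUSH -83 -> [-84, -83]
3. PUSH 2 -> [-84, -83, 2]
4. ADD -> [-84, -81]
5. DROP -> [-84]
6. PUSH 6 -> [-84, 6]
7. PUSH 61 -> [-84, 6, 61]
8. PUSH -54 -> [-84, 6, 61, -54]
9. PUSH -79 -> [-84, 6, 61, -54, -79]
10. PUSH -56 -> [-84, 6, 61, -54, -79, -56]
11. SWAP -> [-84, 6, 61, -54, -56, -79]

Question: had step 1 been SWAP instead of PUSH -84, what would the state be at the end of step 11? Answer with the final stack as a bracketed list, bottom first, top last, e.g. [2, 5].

[6, 61, -54, -56, -79]

(re-executing from step 1 with the substitution; state before step 1: [])
1. SWAP -> []
2. PUSH -83 -> [-83]
3. PUSH 2 -> [-83, 2]
4. ADD -> [-81]
5. DROP -> []
6. PUSH 6 -> [6]
7. PUSH 61 -> [6, 61]
8. PUSH -54 -> [6, 61, -54]
9. PUSH -79 -> [6, 61, -54, -79]
10. PUSH -56 -> [6, 61, -54, -79, -56]
11. SWAP -> [6, 61, -54, -56, -79]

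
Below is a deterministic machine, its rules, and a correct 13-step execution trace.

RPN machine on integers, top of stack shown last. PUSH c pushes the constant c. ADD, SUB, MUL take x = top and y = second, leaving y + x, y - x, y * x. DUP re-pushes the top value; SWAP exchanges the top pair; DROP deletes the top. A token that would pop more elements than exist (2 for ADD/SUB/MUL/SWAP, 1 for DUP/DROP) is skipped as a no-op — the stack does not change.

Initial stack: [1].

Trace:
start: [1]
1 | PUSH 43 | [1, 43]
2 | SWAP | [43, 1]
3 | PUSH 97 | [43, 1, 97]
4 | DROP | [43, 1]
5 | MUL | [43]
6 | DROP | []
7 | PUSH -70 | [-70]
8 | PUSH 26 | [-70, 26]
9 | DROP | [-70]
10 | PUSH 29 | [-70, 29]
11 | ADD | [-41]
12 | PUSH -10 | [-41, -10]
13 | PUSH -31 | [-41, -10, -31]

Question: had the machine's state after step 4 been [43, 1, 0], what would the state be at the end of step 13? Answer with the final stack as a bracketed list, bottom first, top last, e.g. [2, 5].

[43, -41, -10, -31]

state after step 4 := [43, 1, 0]
5 | MUL | [43, 0]
6 | DROP | [43]
7 | PUSH -70 | [43, -70]
8 | PUSH 26 | [43, -70, 26]
9 | DROP | [43, -70]
10 | PUSH 29 | [43, -70, 29]
11 | ADD | [43, -41]
12 | PUSH -10 | [43, -41, -10]
13 | PUSH -31 | [43, -41, -10, -31]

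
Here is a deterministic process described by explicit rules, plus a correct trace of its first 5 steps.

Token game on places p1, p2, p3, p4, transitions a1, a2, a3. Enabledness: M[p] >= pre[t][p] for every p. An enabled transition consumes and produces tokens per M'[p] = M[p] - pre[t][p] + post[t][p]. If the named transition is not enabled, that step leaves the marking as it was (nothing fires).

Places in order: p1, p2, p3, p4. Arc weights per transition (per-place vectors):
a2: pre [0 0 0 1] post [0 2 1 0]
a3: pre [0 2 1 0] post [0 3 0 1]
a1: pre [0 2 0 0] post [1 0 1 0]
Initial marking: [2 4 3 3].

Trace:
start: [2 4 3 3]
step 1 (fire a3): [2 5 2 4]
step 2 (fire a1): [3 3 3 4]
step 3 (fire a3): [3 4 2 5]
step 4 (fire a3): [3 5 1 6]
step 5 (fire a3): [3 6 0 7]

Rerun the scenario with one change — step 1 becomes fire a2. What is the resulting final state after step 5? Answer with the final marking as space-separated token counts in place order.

(re-executing from step 1 with the substitution; state before step 1: [2 4 3 3])
step 1 (fire a2): [2 6 4 2]
step 2 (fire a1): [3 4 5 2]
step 3 (fire a3): [3 5 4 3]
step 4 (fire a3): [3 6 3 4]
step 5 (fire a3): [3 7 2 5]

3 7 2 5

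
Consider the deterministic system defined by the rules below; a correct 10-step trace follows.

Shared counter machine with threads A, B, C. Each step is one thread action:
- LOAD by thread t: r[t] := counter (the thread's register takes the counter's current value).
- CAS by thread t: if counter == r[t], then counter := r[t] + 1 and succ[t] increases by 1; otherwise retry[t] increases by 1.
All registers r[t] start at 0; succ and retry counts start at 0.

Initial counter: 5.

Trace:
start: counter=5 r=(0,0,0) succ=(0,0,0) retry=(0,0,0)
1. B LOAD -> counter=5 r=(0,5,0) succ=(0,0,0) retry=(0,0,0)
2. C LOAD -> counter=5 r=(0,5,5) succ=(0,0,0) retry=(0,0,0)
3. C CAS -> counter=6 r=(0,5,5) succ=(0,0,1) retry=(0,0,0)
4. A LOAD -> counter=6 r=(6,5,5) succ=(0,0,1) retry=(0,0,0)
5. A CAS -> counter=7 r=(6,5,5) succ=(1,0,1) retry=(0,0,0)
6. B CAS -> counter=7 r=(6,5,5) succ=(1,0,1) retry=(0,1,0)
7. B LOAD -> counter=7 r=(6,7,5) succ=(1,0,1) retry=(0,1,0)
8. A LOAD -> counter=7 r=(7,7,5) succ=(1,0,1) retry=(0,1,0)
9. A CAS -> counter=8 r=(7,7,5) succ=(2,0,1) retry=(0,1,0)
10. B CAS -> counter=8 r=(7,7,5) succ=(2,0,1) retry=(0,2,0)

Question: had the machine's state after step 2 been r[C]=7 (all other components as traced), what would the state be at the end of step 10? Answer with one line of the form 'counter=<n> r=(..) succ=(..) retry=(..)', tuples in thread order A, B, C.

counter=7 r=(6,6,7) succ=(2,0,0) retry=(0,2,1)

state after step 2 := counter=5 r=(0,5,7) succ=(0,0,0) retry=(0,0,0)
3. C CAS -> counter=5 r=(0,5,7) succ=(0,0,0) retry=(0,0,1)
4. A LOAD -> counter=5 r=(5,5,7) succ=(0,0,0) retry=(0,0,1)
5. A CAS -> counter=6 r=(5,5,7) succ=(1,0,0) retry=(0,0,1)
6. B CAS -> counter=6 r=(5,5,7) succ=(1,0,0) retry=(0,1,1)
7. B LOAD -> counter=6 r=(5,6,7) succ=(1,0,0) retry=(0,1,1)
8. A LOAD -> counter=6 r=(6,6,7) succ=(1,0,0) retry=(0,1,1)
9. A CAS -> counter=7 r=(6,6,7) succ=(2,0,0) retry=(0,1,1)
10. B CAS -> counter=7 r=(6,6,7) succ=(2,0,0) retry=(0,2,1)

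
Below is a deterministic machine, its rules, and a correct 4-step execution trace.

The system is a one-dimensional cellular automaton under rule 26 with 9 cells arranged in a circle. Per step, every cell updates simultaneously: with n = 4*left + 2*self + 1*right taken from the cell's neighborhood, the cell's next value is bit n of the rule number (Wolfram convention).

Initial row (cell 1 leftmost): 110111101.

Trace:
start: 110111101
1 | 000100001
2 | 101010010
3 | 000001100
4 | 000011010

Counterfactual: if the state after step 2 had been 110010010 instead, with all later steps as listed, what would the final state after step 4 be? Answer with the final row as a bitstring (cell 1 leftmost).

state after step 2 := 110010010
3 | 101101100
4 | 001001011

001001011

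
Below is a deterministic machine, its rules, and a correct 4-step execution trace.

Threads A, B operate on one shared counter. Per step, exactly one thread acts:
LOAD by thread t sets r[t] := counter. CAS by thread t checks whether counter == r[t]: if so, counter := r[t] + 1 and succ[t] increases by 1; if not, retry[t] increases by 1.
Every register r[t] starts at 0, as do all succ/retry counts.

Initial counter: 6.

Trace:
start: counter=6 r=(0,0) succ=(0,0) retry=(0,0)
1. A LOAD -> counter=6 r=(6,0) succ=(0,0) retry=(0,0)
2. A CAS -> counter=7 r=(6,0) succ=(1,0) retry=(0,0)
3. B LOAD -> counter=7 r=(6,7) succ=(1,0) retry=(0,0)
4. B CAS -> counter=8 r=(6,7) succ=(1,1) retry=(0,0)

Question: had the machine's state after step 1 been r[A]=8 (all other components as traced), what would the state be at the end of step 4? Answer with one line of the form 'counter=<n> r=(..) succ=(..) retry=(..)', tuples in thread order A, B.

counter=7 r=(8,6) succ=(0,1) retry=(1,0)

state after step 1 := counter=6 r=(8,0) succ=(0,0) retry=(0,0)
2. A CAS -> counter=6 r=(8,0) succ=(0,0) retry=(1,0)
3. B LOAD -> counter=6 r=(8,6) succ=(0,0) retry=(1,0)
4. B CAS -> counter=7 r=(8,6) succ=(0,1) retry=(1,0)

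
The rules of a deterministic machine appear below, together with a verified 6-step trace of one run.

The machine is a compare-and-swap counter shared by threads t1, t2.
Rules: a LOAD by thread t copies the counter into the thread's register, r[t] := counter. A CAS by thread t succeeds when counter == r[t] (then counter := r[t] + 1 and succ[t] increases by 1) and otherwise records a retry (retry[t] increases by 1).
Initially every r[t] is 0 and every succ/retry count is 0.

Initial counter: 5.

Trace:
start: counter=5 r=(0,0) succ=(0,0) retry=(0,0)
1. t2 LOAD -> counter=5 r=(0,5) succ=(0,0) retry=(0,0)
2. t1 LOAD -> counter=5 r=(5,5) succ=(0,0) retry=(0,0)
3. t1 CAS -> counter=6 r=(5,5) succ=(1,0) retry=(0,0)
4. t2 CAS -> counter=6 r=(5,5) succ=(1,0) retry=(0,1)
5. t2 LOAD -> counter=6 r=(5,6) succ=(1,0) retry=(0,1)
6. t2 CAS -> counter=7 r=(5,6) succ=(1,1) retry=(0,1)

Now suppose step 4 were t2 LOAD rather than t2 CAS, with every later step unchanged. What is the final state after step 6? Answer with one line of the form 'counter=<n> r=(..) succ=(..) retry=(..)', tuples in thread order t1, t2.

(re-executing from step 4 with the substitution; state before step 4: counter=6 r=(5,5) succ=(1,0) retry=(0,0))
4. t2 LOAD -> counter=6 r=(5,6) succ=(1,0) retry=(0,0)
5. t2 LOAD -> counter=6 r=(5,6) succ=(1,0) retry=(0,0)
6. t2 CAS -> counter=7 r=(5,6) succ=(1,1) retry=(0,0)

counter=7 r=(5,6) succ=(1,1) retry=(0,0)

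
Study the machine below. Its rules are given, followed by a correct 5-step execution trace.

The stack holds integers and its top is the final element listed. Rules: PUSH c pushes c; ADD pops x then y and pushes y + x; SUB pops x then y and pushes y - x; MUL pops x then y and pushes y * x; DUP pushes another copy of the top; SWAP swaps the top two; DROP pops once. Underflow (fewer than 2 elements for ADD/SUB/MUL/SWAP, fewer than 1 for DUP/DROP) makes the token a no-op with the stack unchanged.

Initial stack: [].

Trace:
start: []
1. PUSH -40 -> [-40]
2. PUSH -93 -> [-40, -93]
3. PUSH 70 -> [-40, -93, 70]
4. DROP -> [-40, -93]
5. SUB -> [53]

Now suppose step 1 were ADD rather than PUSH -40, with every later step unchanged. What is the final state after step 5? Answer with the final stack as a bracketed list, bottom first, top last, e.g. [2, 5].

(re-executing from step 1 with the substitution; state before step 1: [])
1. ADD -> []
2. PUSH -93 -> [-93]
3. PUSH 70 -> [-93, 70]
4. DROP -> [-93]
5. SUB -> [-93]

[-93]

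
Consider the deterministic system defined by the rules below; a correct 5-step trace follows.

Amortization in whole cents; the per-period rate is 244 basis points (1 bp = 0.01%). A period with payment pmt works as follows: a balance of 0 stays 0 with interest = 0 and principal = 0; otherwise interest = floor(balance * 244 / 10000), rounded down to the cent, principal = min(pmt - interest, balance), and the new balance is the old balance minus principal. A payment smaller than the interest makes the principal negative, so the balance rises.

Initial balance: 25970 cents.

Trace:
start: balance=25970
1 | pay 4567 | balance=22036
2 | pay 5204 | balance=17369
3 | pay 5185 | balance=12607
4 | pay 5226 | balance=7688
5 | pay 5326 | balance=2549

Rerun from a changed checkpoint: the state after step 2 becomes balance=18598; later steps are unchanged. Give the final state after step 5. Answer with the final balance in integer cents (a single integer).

3871

state after step 2 := balance=18598
3 | pay 5185 | balance=13866
4 | pay 5226 | balance=8978
5 | pay 5326 | balance=3871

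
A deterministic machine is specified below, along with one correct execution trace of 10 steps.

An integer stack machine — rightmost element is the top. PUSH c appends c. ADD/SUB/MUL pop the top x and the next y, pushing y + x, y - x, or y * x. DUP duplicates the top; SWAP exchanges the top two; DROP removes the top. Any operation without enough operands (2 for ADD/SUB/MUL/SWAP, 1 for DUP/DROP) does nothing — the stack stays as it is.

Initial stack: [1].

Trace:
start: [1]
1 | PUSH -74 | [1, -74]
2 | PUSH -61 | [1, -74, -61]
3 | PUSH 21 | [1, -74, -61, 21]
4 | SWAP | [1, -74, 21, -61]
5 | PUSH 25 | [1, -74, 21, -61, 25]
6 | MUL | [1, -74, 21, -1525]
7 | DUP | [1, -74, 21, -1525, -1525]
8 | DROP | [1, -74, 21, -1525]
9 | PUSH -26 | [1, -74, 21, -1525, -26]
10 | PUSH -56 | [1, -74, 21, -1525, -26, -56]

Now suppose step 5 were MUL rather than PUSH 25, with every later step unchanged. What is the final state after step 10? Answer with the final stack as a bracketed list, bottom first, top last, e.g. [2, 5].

(re-executing from step 5 with the substitution; state before step 5: [1, -74, 21, -61])
5 | MUL | [1, -74, -1281]
6 | MUL | [1, 94794]
7 | DUP | [1, 94794, 94794]
8 | DROP | [1, 94794]
9 | PUSH -26 | [1, 94794, -26]
10 | PUSH -56 | [1, 94794, -26, -56]

[1, 94794, -26, -56]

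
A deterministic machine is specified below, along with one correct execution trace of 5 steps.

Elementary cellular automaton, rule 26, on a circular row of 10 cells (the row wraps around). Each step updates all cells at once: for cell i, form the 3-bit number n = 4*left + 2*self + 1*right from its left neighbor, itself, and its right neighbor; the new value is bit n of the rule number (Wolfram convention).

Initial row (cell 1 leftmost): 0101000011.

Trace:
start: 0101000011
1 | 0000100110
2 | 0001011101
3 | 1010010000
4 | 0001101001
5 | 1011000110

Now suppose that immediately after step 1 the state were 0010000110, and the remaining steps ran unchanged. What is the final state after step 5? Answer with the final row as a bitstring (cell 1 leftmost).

state after step 1 := 0010000110
2 | 0101001101
3 | 0000111000
4 | 0001100100
5 | 0011011010

0011011010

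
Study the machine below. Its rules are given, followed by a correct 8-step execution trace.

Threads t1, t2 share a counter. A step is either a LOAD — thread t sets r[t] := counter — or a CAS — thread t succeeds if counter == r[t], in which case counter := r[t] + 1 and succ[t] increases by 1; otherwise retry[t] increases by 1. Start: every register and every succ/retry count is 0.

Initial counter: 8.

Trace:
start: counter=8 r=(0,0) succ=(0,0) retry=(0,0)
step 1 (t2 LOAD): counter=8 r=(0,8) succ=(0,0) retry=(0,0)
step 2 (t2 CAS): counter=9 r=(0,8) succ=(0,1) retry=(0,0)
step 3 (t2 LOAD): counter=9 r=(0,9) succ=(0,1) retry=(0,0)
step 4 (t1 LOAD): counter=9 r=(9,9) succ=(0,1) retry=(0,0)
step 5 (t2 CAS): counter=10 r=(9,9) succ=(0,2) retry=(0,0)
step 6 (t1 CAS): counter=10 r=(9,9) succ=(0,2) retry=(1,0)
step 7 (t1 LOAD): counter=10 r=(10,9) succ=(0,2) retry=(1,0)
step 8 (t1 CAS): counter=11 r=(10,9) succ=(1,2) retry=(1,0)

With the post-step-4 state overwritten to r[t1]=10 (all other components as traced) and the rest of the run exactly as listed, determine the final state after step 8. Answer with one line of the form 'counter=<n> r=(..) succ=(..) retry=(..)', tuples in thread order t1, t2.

state after step 4 := counter=9 r=(10,9) succ=(0,1) retry=(0,0)
step 5 (t2 CAS): counter=10 r=(10,9) succ=(0,2) retry=(0,0)
step 6 (t1 CAS): counter=11 r=(10,9) succ=(1,2) retry=(0,0)
step 7 (t1 LOAD): counter=11 r=(11,9) succ=(1,2) retry=(0,0)
step 8 (t1 CAS): counter=12 r=(11,9) succ=(2,2) retry=(0,0)

counter=12 r=(11,9) succ=(2,2) retry=(0,0)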